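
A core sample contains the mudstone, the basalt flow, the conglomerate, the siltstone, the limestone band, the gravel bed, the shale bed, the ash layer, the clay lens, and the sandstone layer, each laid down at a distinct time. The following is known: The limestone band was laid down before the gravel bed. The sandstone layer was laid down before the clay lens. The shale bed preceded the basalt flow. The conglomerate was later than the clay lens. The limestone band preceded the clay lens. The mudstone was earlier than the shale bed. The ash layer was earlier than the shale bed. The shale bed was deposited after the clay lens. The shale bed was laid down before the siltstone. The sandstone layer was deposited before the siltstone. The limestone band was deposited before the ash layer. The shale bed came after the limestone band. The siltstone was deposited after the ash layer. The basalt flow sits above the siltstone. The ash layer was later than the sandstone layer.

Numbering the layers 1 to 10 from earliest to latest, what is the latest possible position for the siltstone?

The siltstone must come before the basalt flow — 1 layer forced after it.
Everything else can be placed before the siltstone in some valid order, so the siltstone can sit as late as position 10 − 1 = 9.

9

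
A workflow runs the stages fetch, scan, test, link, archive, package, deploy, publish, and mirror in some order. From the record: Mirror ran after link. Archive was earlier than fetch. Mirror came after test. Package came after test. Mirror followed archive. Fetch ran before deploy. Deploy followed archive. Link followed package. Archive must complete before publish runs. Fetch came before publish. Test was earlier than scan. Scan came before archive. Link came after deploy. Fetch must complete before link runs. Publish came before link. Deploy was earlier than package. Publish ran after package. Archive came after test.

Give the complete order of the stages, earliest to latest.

The constraints fix every adjacent pair, so only one ordering works:
test → scan → archive → fetch → deploy → package → publish → link → mirror.

test, scan, archive, fetch, deploy, package, publish, link, mirror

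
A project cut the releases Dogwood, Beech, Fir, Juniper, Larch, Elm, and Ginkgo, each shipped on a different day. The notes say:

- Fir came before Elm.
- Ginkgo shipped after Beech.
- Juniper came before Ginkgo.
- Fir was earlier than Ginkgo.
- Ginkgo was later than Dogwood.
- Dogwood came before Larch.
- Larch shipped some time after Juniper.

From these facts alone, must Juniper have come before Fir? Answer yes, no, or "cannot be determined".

No chain of stated constraints runs from Juniper to Fir, and none runs from Fir to Juniper either.
So the relative order of Juniper and Fir is not fixed by the given facts.

cannot be determined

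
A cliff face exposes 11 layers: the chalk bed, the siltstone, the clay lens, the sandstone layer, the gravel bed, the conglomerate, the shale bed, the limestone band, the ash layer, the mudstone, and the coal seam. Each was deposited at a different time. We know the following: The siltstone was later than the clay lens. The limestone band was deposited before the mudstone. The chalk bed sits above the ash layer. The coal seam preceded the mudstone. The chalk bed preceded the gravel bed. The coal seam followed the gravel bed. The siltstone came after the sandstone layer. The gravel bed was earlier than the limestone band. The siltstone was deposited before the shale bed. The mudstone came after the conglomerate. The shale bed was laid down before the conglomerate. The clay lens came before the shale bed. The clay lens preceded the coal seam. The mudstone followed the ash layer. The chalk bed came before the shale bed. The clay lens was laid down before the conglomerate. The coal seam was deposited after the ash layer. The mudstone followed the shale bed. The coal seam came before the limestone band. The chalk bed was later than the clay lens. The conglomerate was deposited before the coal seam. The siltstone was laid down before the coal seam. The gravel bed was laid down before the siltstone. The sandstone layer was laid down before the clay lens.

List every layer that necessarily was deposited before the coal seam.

the ash layer, the chalk bed, the clay lens, the conglomerate, the gravel bed, the sandstone layer, the shale bed, the siltstone

Directly stated before the coal seam: the ash layer, the clay lens, the conglomerate, the gravel bed, and the siltstone.
The chalk bed reaches the coal seam via the chalk bed → the gravel bed → the coal seam.
The sandstone layer reaches the coal seam via the sandstone layer → the siltstone → the coal seam.
The shale bed reaches the coal seam via the shale bed → the conglomerate → the coal seam.
No chain forces the limestone band (or any of the others) ahead of the coal seam.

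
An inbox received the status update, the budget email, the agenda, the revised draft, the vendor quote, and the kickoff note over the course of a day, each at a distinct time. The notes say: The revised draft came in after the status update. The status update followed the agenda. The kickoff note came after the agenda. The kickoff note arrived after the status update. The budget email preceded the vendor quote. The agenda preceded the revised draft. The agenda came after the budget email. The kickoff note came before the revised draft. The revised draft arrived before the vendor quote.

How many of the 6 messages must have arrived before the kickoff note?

Directly stated before the kickoff note: the agenda and the status update.
The budget email reaches the kickoff note via the budget email → the agenda → the kickoff note.
That's the agenda, the budget email, and the status update — 3 in all.

3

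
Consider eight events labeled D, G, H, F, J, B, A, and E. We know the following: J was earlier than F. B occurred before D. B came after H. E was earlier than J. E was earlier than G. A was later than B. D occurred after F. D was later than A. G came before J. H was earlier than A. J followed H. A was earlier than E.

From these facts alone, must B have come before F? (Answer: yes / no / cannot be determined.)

Chain the constraints: B → A → E → J → F. Each link is directly stated, so B comes before F.

yes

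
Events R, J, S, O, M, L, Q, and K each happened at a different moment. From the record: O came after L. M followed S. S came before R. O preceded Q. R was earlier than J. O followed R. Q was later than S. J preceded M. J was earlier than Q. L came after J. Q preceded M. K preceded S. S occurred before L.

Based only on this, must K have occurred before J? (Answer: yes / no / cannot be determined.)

Chain the constraints: K → S → R → J. Each link is directly stated, so K comes before J.

yes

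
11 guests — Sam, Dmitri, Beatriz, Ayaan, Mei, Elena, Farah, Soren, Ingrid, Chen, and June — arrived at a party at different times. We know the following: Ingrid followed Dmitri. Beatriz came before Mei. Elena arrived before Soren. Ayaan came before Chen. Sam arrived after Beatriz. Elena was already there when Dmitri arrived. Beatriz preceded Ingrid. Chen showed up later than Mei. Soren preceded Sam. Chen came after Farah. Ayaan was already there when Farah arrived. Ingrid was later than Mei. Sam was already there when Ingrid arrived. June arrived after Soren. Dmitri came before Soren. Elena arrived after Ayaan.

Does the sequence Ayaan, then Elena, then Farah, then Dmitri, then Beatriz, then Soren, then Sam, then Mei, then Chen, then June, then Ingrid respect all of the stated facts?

yes

Check each stated constraint against the proposed order — e.g. Dmitri is ahead of Ingrid; Ayaan is ahead of Chen. Every pair is in the required order; nothing is violated.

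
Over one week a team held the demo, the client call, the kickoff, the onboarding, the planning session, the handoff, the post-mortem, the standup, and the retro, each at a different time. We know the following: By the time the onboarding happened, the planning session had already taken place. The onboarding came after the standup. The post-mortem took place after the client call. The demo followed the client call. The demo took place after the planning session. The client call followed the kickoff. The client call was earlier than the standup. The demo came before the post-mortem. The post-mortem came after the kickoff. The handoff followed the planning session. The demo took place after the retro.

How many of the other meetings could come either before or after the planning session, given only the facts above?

4

Forced after the planning session: the demo, the handoff, the onboarding, and the post-mortem.
That leaves the client call, the kickoff, the retro, and the standup with no forced order relative to the planning session — 4.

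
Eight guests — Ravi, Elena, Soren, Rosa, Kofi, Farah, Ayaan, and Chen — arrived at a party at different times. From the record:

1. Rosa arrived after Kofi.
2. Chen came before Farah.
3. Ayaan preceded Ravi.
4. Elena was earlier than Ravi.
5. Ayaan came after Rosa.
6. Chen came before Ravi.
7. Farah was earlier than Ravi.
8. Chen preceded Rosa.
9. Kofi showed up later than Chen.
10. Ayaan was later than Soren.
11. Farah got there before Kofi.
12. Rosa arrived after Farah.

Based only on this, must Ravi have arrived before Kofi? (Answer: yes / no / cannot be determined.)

no

Tracing the constraints gives Kofi → Rosa → Ayaan → Ravi, so Kofi must come before Ravi.
That means Ravi cannot be before Kofi.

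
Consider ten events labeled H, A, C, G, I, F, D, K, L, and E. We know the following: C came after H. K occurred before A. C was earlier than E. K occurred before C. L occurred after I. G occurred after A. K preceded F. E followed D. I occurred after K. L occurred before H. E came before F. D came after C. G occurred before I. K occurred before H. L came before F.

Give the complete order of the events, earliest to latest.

K, A, G, I, L, H, C, D, E, F

The constraints fix every adjacent pair, so only one ordering works:
K → A → G → I → L → H → C → D → E → F.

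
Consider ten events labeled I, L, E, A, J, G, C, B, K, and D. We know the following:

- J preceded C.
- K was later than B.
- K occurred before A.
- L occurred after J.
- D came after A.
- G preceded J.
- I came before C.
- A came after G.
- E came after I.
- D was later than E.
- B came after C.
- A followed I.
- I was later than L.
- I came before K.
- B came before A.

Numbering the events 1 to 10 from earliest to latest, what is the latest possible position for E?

9

E must come before D — 1 event forced after it.
Everything else can be placed before E in some valid order, so E can sit as late as position 10 − 1 = 9.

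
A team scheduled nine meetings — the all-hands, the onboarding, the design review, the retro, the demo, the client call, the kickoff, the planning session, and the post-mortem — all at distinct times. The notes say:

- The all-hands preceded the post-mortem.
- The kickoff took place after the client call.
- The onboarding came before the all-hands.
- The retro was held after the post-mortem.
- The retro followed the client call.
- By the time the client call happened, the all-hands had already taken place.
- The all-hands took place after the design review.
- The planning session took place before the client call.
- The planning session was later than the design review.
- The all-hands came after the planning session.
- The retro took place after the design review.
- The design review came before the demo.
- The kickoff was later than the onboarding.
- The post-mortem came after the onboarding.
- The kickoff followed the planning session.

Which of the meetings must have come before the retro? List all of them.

Directly stated before the retro: the client call, the design review, and the post-mortem.
The all-hands reaches the retro via the all-hands → the post-mortem → the retro.
The onboarding reaches the retro via the onboarding → the post-mortem → the retro.
The planning session reaches the retro via the planning session → the client call → the retro.

the all-hands, the client call, the design review, the onboarding, the planning session, the post-mortem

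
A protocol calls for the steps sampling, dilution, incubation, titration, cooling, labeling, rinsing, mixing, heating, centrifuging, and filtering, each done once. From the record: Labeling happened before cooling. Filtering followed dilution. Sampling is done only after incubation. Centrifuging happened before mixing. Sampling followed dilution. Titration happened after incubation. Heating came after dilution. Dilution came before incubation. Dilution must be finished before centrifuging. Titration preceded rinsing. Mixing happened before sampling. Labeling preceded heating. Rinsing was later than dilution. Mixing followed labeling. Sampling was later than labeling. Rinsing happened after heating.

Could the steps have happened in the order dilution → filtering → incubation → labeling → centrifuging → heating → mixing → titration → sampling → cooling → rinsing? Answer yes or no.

Check each stated constraint against the proposed order — e.g. dilution is ahead of sampling; dilution is ahead of rinsing. Every pair is in the required order; nothing is violated.

yes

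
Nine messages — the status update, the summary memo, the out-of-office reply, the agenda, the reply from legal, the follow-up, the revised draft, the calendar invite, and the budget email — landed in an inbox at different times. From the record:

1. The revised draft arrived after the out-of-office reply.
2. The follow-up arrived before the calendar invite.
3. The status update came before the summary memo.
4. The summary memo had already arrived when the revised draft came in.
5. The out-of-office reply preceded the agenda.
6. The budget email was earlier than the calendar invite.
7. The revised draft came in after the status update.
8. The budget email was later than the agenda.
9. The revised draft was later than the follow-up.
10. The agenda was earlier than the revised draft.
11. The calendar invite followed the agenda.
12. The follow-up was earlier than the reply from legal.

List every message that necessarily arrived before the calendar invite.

the agenda, the budget email, the follow-up, the out-of-office reply

Directly stated before the calendar invite: the agenda, the budget email, and the follow-up.
The out-of-office reply reaches the calendar invite via the out-of-office reply → the agenda → the calendar invite.
No chain forces the status update (or any of the others) ahead of the calendar invite.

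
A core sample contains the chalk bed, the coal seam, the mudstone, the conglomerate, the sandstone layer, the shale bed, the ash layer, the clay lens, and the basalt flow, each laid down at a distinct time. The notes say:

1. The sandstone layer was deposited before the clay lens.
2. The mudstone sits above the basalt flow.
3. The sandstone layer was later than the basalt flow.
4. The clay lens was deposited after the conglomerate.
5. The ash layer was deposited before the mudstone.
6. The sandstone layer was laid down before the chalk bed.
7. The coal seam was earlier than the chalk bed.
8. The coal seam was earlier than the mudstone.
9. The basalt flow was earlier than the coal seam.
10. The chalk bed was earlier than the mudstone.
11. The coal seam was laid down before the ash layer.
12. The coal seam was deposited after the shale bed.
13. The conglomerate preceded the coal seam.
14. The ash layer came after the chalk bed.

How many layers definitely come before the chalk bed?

5

Directly stated before the chalk bed: the coal seam and the sandstone layer.
The basalt flow reaches the chalk bed via the basalt flow → the coal seam → the chalk bed.
The conglomerate reaches the chalk bed via the conglomerate → the coal seam → the chalk bed.
The shale bed reaches the chalk bed via the shale bed → the coal seam → the chalk bed.
No chain forces the ash layer (or any of the others) ahead of the chalk bed.
That's the basalt flow, the coal seam, the conglomerate, the sandstone layer, and the shale bed — 5 in all.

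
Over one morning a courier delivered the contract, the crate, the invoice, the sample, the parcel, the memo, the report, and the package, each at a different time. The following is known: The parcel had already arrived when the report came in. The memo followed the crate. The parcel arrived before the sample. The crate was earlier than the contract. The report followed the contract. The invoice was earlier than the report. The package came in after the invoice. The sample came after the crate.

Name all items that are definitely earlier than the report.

Directly stated before the report: the contract, the invoice, and the parcel.
The crate reaches the report via the crate → the contract → the report.
No chain forces the package (or any of the others) ahead of the report.

the contract, the crate, the invoice, the parcel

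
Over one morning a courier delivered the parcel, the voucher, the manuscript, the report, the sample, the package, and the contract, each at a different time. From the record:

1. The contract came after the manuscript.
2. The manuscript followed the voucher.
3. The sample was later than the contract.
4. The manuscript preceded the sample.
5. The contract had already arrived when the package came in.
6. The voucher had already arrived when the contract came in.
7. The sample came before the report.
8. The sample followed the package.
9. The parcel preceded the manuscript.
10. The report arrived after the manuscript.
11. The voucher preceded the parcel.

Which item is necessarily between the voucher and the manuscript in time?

Tracing the constraints gives the voucher → the parcel → the manuscript, so the parcel sits after the voucher and before the manuscript.
No other item is forced both after the voucher and before the manuscript.

the parcel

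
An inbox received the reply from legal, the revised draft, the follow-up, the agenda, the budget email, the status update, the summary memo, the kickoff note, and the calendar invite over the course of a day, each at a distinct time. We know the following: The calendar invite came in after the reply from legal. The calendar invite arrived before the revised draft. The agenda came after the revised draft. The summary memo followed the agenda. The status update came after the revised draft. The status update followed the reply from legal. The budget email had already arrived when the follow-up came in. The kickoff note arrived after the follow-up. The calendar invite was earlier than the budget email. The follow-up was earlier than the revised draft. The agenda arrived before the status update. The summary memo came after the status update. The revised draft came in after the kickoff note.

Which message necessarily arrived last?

Every other message has a chain of constraints placing it before the summary memo, so the summary memo is last.

the summary memo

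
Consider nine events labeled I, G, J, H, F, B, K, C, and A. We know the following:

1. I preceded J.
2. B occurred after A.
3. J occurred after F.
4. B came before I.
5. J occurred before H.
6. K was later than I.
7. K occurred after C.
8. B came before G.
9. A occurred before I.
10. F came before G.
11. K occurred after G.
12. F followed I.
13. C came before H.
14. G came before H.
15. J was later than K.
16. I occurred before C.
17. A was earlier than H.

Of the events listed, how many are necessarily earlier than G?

4

Directly stated before G: B and F.
A reaches G via A → B → G.
I reaches G via I → F → G.
That's A, B, F, and I — 4 in all.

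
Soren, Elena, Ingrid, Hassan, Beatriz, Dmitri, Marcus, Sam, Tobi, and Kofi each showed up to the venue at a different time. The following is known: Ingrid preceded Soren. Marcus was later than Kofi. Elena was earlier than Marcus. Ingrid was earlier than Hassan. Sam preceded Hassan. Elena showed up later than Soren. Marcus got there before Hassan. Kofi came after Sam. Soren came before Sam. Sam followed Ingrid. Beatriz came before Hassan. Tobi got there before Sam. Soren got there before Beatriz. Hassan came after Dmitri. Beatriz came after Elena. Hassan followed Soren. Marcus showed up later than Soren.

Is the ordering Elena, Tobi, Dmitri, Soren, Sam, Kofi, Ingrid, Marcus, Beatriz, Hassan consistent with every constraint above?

no

The constraints require Soren before Elena, but in the proposed sequence Elena appears ahead of Soren. That one violation is enough.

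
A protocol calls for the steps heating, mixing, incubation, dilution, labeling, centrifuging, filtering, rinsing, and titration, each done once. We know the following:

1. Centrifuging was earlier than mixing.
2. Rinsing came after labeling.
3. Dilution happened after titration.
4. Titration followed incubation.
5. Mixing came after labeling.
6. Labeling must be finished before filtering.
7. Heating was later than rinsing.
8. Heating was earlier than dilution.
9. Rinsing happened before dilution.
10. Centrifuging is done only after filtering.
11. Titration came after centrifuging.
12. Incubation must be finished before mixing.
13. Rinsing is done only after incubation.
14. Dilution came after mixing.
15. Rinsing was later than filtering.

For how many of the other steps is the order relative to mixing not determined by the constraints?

3

Forced before mixing: centrifuging, filtering, incubation, and labeling; forced after mixing: dilution.
That leaves heating, rinsing, and titration with no forced order relative to mixing — 3.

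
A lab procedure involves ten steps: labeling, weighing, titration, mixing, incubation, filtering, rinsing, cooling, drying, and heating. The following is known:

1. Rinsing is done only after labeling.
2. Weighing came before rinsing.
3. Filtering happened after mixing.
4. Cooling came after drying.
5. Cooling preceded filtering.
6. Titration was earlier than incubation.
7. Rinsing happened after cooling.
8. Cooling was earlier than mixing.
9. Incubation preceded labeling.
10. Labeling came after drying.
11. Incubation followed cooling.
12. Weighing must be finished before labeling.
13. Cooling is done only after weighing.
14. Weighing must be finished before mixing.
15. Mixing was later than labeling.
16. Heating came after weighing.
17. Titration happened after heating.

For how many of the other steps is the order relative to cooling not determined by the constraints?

2

Forced before cooling: drying and weighing; forced after cooling: filtering, incubation, labeling, mixing, and rinsing.
That leaves heating and titration with no forced order relative to cooling — 2.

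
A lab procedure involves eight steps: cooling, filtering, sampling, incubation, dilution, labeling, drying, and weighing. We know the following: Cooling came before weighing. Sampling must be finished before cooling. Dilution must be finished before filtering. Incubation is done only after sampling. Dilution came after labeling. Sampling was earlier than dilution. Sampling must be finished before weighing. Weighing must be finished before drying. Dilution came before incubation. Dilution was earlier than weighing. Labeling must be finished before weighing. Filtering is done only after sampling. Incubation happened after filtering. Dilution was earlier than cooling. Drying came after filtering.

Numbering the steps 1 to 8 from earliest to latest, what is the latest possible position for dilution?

3

Dilution must come before cooling, drying, filtering, incubation, and weighing — 5 steps forced after it.
Everything else can be placed before dilution in some valid order, so dilution can sit as late as position 8 − 5 = 3.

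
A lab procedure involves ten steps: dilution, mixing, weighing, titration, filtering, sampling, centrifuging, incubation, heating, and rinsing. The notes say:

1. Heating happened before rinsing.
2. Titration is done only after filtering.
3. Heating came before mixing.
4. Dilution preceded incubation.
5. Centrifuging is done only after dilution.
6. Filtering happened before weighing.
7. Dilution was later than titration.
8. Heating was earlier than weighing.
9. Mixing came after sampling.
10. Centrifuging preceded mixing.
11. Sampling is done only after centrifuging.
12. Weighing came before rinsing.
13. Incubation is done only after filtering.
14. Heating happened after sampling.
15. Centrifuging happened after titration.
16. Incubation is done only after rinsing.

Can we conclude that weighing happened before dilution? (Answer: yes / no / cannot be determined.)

Tracing the constraints gives dilution → centrifuging → sampling → heating → weighing, so dilution must come before weighing.
That means weighing cannot be before dilution.

no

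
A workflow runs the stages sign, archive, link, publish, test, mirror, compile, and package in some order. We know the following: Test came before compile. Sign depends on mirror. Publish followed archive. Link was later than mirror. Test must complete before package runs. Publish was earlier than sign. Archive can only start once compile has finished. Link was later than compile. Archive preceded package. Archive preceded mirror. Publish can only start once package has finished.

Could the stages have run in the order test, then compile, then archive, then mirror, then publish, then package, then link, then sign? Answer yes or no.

The constraints require package before publish, but in the proposed sequence publish appears ahead of package. That one violation is enough.

no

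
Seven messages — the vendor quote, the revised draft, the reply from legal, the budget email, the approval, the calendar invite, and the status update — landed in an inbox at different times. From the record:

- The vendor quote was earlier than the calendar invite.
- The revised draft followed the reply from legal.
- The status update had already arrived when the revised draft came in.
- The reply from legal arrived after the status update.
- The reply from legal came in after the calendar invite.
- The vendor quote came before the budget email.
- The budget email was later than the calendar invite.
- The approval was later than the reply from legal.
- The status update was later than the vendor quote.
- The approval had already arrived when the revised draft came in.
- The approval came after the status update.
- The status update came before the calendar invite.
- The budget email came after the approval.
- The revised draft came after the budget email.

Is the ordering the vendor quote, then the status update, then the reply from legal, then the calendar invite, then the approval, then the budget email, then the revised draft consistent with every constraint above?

The constraints require the calendar invite before the reply from legal, but in the proposed sequence the reply from legal appears ahead of the calendar invite. That one violation is enough.

no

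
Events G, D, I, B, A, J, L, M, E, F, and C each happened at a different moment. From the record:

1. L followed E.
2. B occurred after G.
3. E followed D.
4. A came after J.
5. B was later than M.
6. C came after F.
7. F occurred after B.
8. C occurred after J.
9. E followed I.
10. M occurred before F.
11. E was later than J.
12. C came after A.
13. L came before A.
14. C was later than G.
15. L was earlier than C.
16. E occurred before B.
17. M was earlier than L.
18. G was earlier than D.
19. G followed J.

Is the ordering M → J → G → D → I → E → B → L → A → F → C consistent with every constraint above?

yes

Check each stated constraint against the proposed order — e.g. J is ahead of C; M is ahead of F. Every pair is in the required order; nothing is violated.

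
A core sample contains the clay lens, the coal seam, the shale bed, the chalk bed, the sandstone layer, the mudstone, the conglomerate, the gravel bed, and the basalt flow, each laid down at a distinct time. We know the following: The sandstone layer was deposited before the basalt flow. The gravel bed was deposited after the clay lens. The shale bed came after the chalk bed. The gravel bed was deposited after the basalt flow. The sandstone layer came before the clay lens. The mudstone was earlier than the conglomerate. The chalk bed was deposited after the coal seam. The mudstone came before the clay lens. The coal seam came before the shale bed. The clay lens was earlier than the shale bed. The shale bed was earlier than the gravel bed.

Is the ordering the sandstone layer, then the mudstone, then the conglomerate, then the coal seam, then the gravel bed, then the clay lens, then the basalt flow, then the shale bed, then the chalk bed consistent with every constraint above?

The constraints require the chalk bed before the shale bed, but in the proposed sequence the shale bed appears ahead of the chalk bed. That one violation is enough.

no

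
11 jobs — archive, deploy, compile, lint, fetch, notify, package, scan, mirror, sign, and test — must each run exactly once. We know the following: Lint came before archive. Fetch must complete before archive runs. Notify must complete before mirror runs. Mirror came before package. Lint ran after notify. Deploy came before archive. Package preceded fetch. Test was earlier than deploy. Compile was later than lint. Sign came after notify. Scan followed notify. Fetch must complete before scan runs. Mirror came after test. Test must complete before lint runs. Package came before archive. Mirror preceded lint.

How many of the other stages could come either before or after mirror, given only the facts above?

Forced before mirror: notify and test; forced after mirror: archive, compile, fetch, lint, package, and scan.
That leaves deploy and sign with no forced order relative to mirror — 2.

2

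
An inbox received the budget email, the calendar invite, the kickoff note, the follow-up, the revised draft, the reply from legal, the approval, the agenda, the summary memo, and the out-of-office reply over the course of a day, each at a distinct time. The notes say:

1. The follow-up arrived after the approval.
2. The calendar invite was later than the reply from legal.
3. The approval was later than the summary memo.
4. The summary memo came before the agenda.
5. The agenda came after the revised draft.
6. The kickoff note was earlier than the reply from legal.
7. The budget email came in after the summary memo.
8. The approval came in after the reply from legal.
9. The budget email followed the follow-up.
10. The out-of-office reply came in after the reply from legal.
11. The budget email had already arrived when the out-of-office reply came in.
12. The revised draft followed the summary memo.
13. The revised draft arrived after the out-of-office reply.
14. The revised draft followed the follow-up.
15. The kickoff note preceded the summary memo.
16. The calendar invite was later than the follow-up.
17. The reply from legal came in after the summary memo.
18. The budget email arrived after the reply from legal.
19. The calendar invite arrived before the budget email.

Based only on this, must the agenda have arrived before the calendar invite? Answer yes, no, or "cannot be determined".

Tracing the constraints gives the calendar invite → the budget email → the out-of-office reply → the revised draft → the agenda, so the calendar invite must come before the agenda.
That means the agenda cannot be before the calendar invite.

no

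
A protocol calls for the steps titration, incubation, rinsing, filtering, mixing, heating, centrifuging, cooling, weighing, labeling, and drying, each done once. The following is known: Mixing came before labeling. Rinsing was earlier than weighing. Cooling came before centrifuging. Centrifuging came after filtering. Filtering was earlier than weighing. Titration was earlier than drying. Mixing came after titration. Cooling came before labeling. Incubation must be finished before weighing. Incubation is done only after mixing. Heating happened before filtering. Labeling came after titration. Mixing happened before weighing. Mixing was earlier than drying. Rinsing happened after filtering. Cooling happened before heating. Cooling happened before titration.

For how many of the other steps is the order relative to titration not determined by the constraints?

4

Forced before titration: cooling; forced after titration: drying, incubation, labeling, mixing, and weighing.
That leaves centrifuging, filtering, heating, and rinsing with no forced order relative to titration — 4.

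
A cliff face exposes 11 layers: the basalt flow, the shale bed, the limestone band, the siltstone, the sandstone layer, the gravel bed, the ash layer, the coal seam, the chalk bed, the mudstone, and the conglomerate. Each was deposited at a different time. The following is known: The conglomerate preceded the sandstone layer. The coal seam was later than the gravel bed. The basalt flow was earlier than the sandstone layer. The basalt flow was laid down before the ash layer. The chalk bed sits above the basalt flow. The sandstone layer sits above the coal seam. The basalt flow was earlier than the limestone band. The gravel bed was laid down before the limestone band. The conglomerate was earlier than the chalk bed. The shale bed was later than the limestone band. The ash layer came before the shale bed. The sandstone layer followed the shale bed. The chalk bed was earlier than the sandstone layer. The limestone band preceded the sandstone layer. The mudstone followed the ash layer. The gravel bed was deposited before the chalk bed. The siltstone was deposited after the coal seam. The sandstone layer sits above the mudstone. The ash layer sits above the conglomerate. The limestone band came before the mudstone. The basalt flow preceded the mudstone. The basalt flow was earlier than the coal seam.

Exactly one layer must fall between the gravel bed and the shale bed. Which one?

Tracing the constraints gives the gravel bed → the limestone band → the shale bed, so the limestone band sits after the gravel bed and before the shale bed.
No other layer is forced both after the gravel bed and before the shale bed.

the limestone band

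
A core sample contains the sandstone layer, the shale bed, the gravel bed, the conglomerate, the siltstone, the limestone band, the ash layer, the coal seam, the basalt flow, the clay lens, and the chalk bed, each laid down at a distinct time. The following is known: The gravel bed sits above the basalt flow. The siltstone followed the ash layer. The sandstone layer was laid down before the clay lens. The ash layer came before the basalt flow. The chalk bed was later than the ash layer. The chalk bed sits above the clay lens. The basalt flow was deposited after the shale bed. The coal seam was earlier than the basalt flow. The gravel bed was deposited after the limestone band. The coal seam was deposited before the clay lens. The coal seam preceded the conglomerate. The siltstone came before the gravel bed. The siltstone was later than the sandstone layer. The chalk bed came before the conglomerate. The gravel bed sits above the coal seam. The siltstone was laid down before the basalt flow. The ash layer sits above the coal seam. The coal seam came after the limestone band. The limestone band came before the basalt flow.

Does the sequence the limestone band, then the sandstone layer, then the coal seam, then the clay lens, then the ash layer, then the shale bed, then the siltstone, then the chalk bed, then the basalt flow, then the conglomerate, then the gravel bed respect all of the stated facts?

yes

Check each stated constraint against the proposed order — e.g. the limestone band is ahead of the basalt flow; the limestone band is ahead of the gravel bed. Every pair is in the required order; nothing is violated.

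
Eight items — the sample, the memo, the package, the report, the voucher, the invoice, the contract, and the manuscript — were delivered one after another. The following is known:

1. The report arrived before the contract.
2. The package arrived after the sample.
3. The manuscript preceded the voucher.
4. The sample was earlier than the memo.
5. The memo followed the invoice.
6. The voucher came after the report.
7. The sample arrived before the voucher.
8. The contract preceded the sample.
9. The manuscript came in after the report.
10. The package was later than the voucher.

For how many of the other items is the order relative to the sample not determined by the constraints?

2

Forced before the sample: the contract and the report; forced after the sample: the memo, the package, and the voucher.
That leaves the invoice and the manuscript with no forced order relative to the sample — 2.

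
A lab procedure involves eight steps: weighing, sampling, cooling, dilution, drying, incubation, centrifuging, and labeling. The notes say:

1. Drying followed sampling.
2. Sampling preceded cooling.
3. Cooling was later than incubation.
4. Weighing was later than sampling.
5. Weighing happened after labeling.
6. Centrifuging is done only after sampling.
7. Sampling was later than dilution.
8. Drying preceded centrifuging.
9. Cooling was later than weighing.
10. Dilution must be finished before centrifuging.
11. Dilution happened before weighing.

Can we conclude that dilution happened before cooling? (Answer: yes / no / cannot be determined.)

Chain the constraints: dilution → weighing → cooling. Each link is directly stated, so dilution comes before cooling.

yes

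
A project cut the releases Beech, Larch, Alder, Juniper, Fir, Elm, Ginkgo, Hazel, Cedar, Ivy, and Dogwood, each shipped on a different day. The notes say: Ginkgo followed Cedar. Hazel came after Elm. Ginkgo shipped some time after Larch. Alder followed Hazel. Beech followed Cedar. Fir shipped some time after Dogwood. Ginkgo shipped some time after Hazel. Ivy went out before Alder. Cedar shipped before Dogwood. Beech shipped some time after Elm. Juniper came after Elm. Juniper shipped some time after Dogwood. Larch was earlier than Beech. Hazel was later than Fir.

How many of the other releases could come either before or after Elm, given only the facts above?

5

Forced after Elm: Alder, Beech, Ginkgo, Hazel, and Juniper.
That leaves Cedar, Dogwood, Fir, Ivy, and Larch with no forced order relative to Elm — 5.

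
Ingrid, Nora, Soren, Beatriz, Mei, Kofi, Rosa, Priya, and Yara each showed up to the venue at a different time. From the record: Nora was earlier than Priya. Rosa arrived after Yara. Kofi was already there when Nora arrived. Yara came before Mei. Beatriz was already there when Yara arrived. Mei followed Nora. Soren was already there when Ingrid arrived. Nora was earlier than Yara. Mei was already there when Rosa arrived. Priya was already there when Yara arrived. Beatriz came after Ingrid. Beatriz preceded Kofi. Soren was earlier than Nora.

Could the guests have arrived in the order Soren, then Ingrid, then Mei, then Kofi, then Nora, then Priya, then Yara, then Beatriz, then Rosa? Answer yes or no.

no

The constraints require Beatriz before Kofi, but in the proposed sequence Kofi appears ahead of Beatriz. That one violation is enough.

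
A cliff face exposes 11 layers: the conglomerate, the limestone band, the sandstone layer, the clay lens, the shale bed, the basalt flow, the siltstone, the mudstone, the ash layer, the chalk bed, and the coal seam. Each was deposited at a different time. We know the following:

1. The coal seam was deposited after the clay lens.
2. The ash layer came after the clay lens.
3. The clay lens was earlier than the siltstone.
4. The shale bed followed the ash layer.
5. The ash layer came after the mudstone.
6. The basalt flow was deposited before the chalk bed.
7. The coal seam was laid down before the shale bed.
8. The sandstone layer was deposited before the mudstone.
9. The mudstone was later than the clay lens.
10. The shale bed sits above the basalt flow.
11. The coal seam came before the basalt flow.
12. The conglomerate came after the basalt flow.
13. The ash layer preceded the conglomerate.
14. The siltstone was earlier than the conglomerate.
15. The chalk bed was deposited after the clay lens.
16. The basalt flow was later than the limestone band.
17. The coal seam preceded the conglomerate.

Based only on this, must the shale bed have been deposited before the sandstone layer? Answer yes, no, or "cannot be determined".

Tracing the constraints gives the sandstone layer → the mudstone → the ash layer → the shale bed, so the sandstone layer must come before the shale bed.
That means the shale bed cannot be before the sandstone layer.

no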